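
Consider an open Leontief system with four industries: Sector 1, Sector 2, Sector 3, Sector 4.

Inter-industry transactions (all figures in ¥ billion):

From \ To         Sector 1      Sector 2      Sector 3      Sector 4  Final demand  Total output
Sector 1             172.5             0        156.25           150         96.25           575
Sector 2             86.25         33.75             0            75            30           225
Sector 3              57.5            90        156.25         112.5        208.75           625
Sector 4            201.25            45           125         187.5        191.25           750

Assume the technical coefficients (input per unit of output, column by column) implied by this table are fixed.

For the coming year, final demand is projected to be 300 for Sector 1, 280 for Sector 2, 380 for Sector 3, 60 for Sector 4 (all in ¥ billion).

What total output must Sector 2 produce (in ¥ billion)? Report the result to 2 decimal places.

x_2 = 680.44

Technical coefficients a_ij = z_ij / X_j:
  a_11 = 172.5/575 = 0.30, a_21 = 86.25/575 = 0.15, a_31 = 57.5/575 = 0.10, a_41 = 201.25/575 = 0.35
  a_12 = 0/225 = 0.00, a_22 = 33.75/225 = 0.15, a_32 = 90/225 = 0.40, a_42 = 45/225 = 0.20
  a_13 = 156.25/625 = 0.25, a_23 = 0/625 = 0.00, a_33 = 156.25/625 = 0.25, a_43 = 125/625 = 0.20
  a_14 = 150/750 = 0.20, a_24 = 75/750 = 0.10, a_34 = 112.5/750 = 0.15, a_44 = 187.5/750 = 0.25
I − A =
  [   0.70     0.00    -0.25    -0.20]
  [  -0.15     0.85     0.00    -0.10]
  [  -0.10    -0.40     0.75    -0.15]
  [  -0.35    -0.20    -0.20     0.75]
Compute the cofactors C_ij = (−1)^(i+j)·(3×3 minor ij) of I−A; the adjugate is their transpose:
adj(I−A) = Cᵀ =
  [ 0.429625   0.128500   0.188375   0.169375]
  [ 0.108125   0.284375   0.056875   0.078125]
  [ 0.169875   0.207000   0.366750   0.146250]
  [ 0.274625   0.191000   0.200875   0.410000]
det(I−A) = Σ_j (I−A)_1j·C_1j = (0.70)(0.429625) + (0.00)(0.108125) + (-0.25)(0.169875) + (-0.20)(0.274625) = 0.20334375
(I − A)⁻¹ = adj(I−A) / det(I−A) ≈
  [   2.1128     0.6319     0.9264     0.8329]
  [   0.5317     1.3985     0.2797     0.3842]
  [   0.8354     1.0180     1.8036     0.7192]
  [   1.3505     0.9393     0.9879     2.0163]
x = (I − A)⁻¹ d = adj(I−A)·d / det(I−A), with det(I−A) = 0.20334375:
  x_1 = (0.429625·300 + 0.128500·280 + 0.188375·380 + 0.169375·60) / 0.20334375 = 246.6125 / 0.20334375 ≈ 1212.79
  x_2 = (0.108125·300 + 0.284375·280 + 0.056875·380 + 0.078125·60) / 0.20334375 = 138.3625 / 0.20334375 ≈ 680.44
  x_3 = (0.169875·300 + 0.207000·280 + 0.366750·380 + 0.146250·60) / 0.20334375 = 257.0625 / 0.20334375 ≈ 1264.18
  x_4 = (0.274625·300 + 0.191000·280 + 0.200875·380 + 0.410000·60) / 0.20334375 = 236.80 / 0.20334375 ≈ 1164.53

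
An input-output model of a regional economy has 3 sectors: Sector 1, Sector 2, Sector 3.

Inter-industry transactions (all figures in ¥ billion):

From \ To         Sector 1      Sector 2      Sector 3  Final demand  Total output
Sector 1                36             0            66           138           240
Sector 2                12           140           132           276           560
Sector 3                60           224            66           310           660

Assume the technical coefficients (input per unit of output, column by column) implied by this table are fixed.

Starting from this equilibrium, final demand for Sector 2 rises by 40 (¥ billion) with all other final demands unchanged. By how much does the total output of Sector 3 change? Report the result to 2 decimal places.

Technical coefficients a_ij = z_ij / X_j:
  a_11 = 36/240 = 0.15, a_21 = 12/240 = 0.05, a_31 = 60/240 = 0.25
  a_12 = 0/560 = 0.00, a_22 = 140/560 = 0.25, a_32 = 224/560 = 0.40
  a_13 = 66/660 = 0.10, a_23 = 132/660 = 0.20, a_33 = 66/660 = 0.10
I − A =
  [   0.85     0.00    -0.10]
  [  -0.05     0.75    -0.20]
  [  -0.25    -0.40     0.90]
Cofactors of I−A, C_ij = (−1)^(i+j)·(minor ij) (rows/columns in the sector order above):
  C_11 = (0.75)(0.90) − (-0.20)(-0.40) = 0.5950
  C_12 = −[(-0.05)(0.90) − (-0.20)(-0.25)] = 0.0950
  C_13 = (-0.05)(-0.40) − (0.75)(-0.25) = 0.2075
  C_21 = −[(0.00)(0.90) − (-0.10)(-0.40)] = 0.0400
  C_22 = (0.85)(0.90) − (-0.10)(-0.25) = 0.7400
  C_23 = −[(0.85)(-0.40) − (0.00)(-0.25)] = 0.3400
  C_31 = (0.00)(-0.20) − (-0.10)(0.75) = 0.0750
  C_32 = −[(0.85)(-0.20) − (-0.10)(-0.05)] = 0.1750
  C_33 = (0.85)(0.75) − (0.00)(-0.05) = 0.6375
det(I−A) = Σ_j (I−A)_1j·C_1j = (0.85)(0.5950) + (0.00)(0.0950) + (-0.10)(0.2075) = 0.4850
adj(I−A) = Cᵀ =
  [ 0.5950   0.0400   0.0750]
  [ 0.0950   0.7400   0.1750]
  [ 0.2075   0.3400   0.6375]
(I − A)⁻¹ = adj(I−A) / det(I−A) ≈
  [   1.2268     0.0825     0.1546]
  [   0.1959     1.5258     0.3608]
  [   0.4278     0.7010     1.3144]
Δx = (I − A)⁻¹ Δd with Δd having +40 in the Sector 2 component and 0 elsewhere.
So Δx_3 = L_32 · (+40), where L_32 = adj(I−A)_32 / det(I−A) = 0.3400 / 0.4850.
Δx_3 = 0.3400 × (+40) / 0.4850 = 13.60 / 0.4850 ≈ 28.04.

Δx_3 = 28.04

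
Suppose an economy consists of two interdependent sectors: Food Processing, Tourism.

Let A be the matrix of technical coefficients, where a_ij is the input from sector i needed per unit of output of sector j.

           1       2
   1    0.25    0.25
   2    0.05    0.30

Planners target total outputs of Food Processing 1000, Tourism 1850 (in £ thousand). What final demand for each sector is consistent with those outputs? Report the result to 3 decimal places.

I − A =
  [   0.75    -0.25]
  [  -0.05     0.70]
d = (I − A) x:
  d_1 = (+0.75)·1000 + (-0.25)·1850 = 287.500
  d_2 = (-0.05)·1000 + (+0.70)·1850 = 1245.000

d_1 = 287.500, d_2 = 1245.000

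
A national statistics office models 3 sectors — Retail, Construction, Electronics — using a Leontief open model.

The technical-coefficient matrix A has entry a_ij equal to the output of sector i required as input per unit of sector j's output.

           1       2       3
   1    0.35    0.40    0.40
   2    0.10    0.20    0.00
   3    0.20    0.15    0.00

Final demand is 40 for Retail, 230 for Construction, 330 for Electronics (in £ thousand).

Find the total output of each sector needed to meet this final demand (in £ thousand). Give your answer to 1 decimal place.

x_1 = 593.7, x_2 = 361.7, x_3 = 503.0

I − A =
  [   0.65    -0.40    -0.40]
  [  -0.10     0.80     0.00]
  [  -0.20    -0.15     1.00]
Cofactors of I−A, C_ij = (−1)^(i+j)·(minor ij) (rows/columns in the sector order above):
  C_11 = (0.80)(1.00) − (0.00)(-0.15) = 0.8000
  C_12 = −[(-0.10)(1.00) − (0.00)(-0.20)] = 0.1000
  C_13 = (-0.10)(-0.15) − (0.80)(-0.20) = 0.1750
  C_21 = −[(-0.40)(1.00) − (-0.40)(-0.15)] = 0.4600
  C_22 = (0.65)(1.00) − (-0.40)(-0.20) = 0.5700
  C_23 = −[(0.65)(-0.15) − (-0.40)(-0.20)] = 0.1775
  C_31 = (-0.40)(0.00) − (-0.40)(0.80) = 0.3200
  C_32 = −[(0.65)(0.00) − (-0.40)(-0.10)] = 0.0400
  C_33 = (0.65)(0.80) − (-0.40)(-0.10) = 0.4800
det(I−A) = Σ_j (I−A)_1j·C_1j = (0.65)(0.8000) + (-0.40)(0.1000) + (-0.40)(0.1750) = 0.4100
adj(I−A) = Cᵀ =
  [ 0.8000   0.4600   0.3200]
  [ 0.1000   0.5700   0.0400]
  [ 0.1750   0.1775   0.4800]
(I − A)⁻¹ = adj(I−A) / det(I−A) ≈
  [   1.9512     1.1220     0.7805]
  [   0.2439     1.3902     0.0976]
  [   0.4268     0.4329     1.1707]
x = (I − A)⁻¹ d = adj(I−A)·d / det(I−A), with det(I−A) = 0.4100:
  x_1 = (0.8000·40 + 0.4600·230 + 0.3200·330) / 0.4100 = 243.40 / 0.4100 ≈ 593.7
  x_2 = (0.1000·40 + 0.5700·230 + 0.0400·330) / 0.4100 = 148.30 / 0.4100 ≈ 361.7
  x_3 = (0.1750·40 + 0.1775·230 + 0.4800·330) / 0.4100 = 206.225 / 0.4100 ≈ 503.0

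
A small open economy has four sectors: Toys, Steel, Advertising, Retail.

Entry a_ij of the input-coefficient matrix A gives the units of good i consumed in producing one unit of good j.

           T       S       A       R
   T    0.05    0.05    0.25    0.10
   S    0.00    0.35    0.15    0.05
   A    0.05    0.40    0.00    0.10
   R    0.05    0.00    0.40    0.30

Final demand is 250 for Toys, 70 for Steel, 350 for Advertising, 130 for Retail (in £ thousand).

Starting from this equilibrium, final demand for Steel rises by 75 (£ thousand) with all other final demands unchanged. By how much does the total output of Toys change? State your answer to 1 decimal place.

I − A =
  [   0.95    -0.05    -0.25    -0.10]
  [   0.00     0.65    -0.15    -0.05]
  [  -0.05    -0.40     1.00    -0.10]
  [  -0.05     0.00    -0.40     0.70]
Compute the cofactors C_ij = (−1)^(i+j)·(3×3 minor ij) of I−A; the adjugate is their transpose:
adj(I−A) = Cᵀ =
  [ 0.379000   0.119000   0.146000   0.083500]
  [ 0.009500   0.610000   0.118625   0.061875]
  [ 0.027000   0.266000   0.428875   0.084125]
  [ 0.042500   0.160500   0.255500   0.552000]
det(I−A) = Σ_j (I−A)_1j·C_1j = (0.95)(0.379000) + (-0.05)(0.009500) + (-0.25)(0.027000) + (-0.10)(0.042500) = 0.348575
(I − A)⁻¹ = adj(I−A) / det(I−A) ≈
  [   1.0873     0.3414     0.4188     0.2395]
  [   0.0273     1.7500     0.3403     0.1775]
  [   0.0775     0.7631     1.2304     0.2413]
  [   0.1219     0.4604     0.7330     1.5836]
Δx = (I − A)⁻¹ Δd with Δd having +75 in the Steel component and 0 elsewhere.
So Δx_T = L_TS · (+75), where L_TS = adj(I−A)_TS / det(I−A) = 0.119000 / 0.348575.
Δx_T = 0.119000 × (+75) / 0.348575 = 8.925 / 0.348575 ≈ 25.6.

Δx_T = 25.6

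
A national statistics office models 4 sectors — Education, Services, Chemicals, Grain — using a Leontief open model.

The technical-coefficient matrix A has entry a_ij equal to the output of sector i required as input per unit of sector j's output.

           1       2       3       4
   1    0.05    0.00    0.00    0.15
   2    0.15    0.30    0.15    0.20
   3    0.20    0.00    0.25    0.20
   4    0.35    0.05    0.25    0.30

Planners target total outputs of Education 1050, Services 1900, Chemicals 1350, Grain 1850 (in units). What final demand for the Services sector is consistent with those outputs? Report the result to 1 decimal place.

I − A =
  [   0.95     0.00     0.00    -0.15]
  [  -0.15     0.70    -0.15    -0.20]
  [  -0.20     0.00     0.75    -0.20]
  [  -0.35    -0.05    -0.25     0.70]
d = (I − A) x:
  d_1 = (+0.95)·1050 + (+0.00)·1900 + (+0.00)·1350 + (-0.15)·1850 = 720.0
  d_2 = (-0.15)·1050 + (+0.70)·1900 + (-0.15)·1350 + (-0.20)·1850 = 600.0
  d_3 = (-0.20)·1050 + (+0.00)·1900 + (+0.75)·1350 + (-0.20)·1850 = 432.5
  d_4 = (-0.35)·1050 + (-0.05)·1900 + (-0.25)·1350 + (+0.70)·1850 = 495.0

d_2 = 600.0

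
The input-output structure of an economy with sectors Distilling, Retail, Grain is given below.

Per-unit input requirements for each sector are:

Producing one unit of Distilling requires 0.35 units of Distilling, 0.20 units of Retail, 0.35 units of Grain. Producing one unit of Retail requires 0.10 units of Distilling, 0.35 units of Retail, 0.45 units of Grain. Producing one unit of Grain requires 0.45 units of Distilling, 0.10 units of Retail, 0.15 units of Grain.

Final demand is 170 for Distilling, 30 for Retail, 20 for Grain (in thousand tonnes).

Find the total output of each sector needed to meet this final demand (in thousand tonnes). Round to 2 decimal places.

I − A =
  [   0.65    -0.10    -0.45]
  [  -0.20     0.65    -0.10]
  [  -0.35    -0.45     0.85]
Cofactors of I−A, C_ij = (−1)^(i+j)·(minor ij) (rows/columns in the sector order above):
  C_11 = (0.65)(0.85) − (-0.10)(-0.45) = 0.5075
  C_12 = −[(-0.20)(0.85) − (-0.10)(-0.35)] = 0.2050
  C_13 = (-0.20)(-0.45) − (0.65)(-0.35) = 0.3175
  C_21 = −[(-0.10)(0.85) − (-0.45)(-0.45)] = 0.2875
  C_22 = (0.65)(0.85) − (-0.45)(-0.35) = 0.3950
  C_23 = −[(0.65)(-0.45) − (-0.10)(-0.35)] = 0.3275
  C_31 = (-0.10)(-0.10) − (-0.45)(0.65) = 0.3025
  C_32 = −[(0.65)(-0.10) − (-0.45)(-0.20)] = 0.1550
  C_33 = (0.65)(0.65) − (-0.10)(-0.20) = 0.4025
det(I−A) = Σ_j (I−A)_1j·C_1j = (0.65)(0.5075) + (-0.10)(0.2050) + (-0.45)(0.3175) = 0.1665
adj(I−A) = Cᵀ =
  [ 0.5075   0.2875   0.3025]
  [ 0.2050   0.3950   0.1550]
  [ 0.3175   0.3275   0.4025]
(I − A)⁻¹ = adj(I−A) / det(I−A) ≈
  [   3.0480     1.7267     1.8168]
  [   1.2312     2.3724     0.9309]
  [   1.9069     1.9670     2.4174]
x = (I − A)⁻¹ d = adj(I−A)·d / det(I−A), with det(I−A) = 0.1665:
  x_D = (0.5075·170 + 0.2875·30 + 0.3025·20) / 0.1665 = 100.95 / 0.1665 ≈ 606.31
  x_R = (0.2050·170 + 0.3950·30 + 0.1550·20) / 0.1665 = 49.80 / 0.1665 ≈ 299.10
  x_G = (0.3175·170 + 0.3275·30 + 0.4025·20) / 0.1665 = 71.85 / 0.1665 ≈ 431.53

x_D = 606.31, x_R = 299.10, x_G = 431.53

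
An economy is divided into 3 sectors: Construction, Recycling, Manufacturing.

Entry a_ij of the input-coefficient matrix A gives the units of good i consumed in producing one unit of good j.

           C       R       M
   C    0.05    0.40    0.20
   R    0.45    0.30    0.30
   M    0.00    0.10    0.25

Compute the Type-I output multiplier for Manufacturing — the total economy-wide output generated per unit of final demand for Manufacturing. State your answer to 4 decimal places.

I − A =
  [   0.95    -0.40    -0.20]
  [  -0.45     0.70    -0.30]
  [   0.00    -0.10     0.75]
Cofactors of I−A, C_ij = (−1)^(i+j)·(minor ij) (rows/columns in the sector order above):
  C_11 = (0.70)(0.75) − (-0.30)(-0.10) = 0.4950
  C_12 = −[(-0.45)(0.75) − (-0.30)(0.00)] = 0.3375
  C_13 = (-0.45)(-0.10) − (0.70)(0.00) = 0.0450
  C_21 = −[(-0.40)(0.75) − (-0.20)(-0.10)] = 0.3200
  C_22 = (0.95)(0.75) − (-0.20)(0.00) = 0.7125
  C_23 = −[(0.95)(-0.10) − (-0.40)(0.00)] = 0.0950
  C_31 = (-0.40)(-0.30) − (-0.20)(0.70) = 0.2600
  C_32 = −[(0.95)(-0.30) − (-0.20)(-0.45)] = 0.3750
  C_33 = (0.95)(0.70) − (-0.40)(-0.45) = 0.4850
det(I−A) = Σ_j (I−A)_1j·C_1j = (0.95)(0.4950) + (-0.40)(0.3375) + (-0.20)(0.0450) = 0.32625
adj(I−A) = Cᵀ =
  [ 0.4950   0.3200   0.2600]
  [ 0.3375   0.7125   0.3750]
  [ 0.0450   0.0950   0.4850]
(I − A)⁻¹ = adj(I−A) / det(I−A) ≈
  [   1.51724     0.98084     0.79693]
  [   1.03448     2.18391     1.14943]
  [   0.13793     0.29119     1.48659]
The output multiplier for sector j is the column-j sum of the Leontief inverse (I − A)⁻¹ = adj(I−A) / det(I−A).
Column M of adj(I−A): (0.2600, 0.3750, 0.4850); det(I−A) = 0.32625.
m_M = (0.2600 + 0.3750 + 0.4850) / 0.32625 = 1.12 / 0.32625 ≈ 3.4330.

m_M = 3.4330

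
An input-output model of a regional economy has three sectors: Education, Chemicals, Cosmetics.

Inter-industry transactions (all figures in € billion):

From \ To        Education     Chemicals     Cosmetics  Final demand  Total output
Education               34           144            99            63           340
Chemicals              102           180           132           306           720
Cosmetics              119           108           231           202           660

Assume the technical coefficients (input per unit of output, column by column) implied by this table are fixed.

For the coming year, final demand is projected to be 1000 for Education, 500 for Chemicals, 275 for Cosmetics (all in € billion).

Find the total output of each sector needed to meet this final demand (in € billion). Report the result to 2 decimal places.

x_1 = 1841.46, x_2 = 1897.24, x_3 = 1852.46

Technical coefficients a_ij = z_ij / X_j:
  a_11 = 34/340 = 0.10, a_21 = 102/340 = 0.30, a_31 = 119/340 = 0.35
  a_12 = 144/720 = 0.20, a_22 = 180/720 = 0.25, a_32 = 108/720 = 0.15
  a_13 = 99/660 = 0.15, a_23 = 132/660 = 0.20, a_33 = 231/660 = 0.35
I − A =
  [   0.90    -0.20    -0.15]
  [  -0.30     0.75    -0.20]
  [  -0.35    -0.15     0.65]
Cofactors of I−A, C_ij = (−1)^(i+j)·(minor ij) (rows/columns in the sector order above):
  C_11 = (0.75)(0.65) − (-0.20)(-0.15) = 0.4575
  C_12 = −[(-0.30)(0.65) − (-0.20)(-0.35)] = 0.2650
  C_13 = (-0.30)(-0.15) − (0.75)(-0.35) = 0.3075
  C_21 = −[(-0.20)(0.65) − (-0.15)(-0.15)] = 0.1525
  C_22 = (0.90)(0.65) − (-0.15)(-0.35) = 0.5325
  C_23 = −[(0.90)(-0.15) − (-0.20)(-0.35)] = 0.2050
  C_31 = (-0.20)(-0.20) − (-0.15)(0.75) = 0.1525
  C_32 = −[(0.90)(-0.20) − (-0.15)(-0.30)] = 0.2250
  C_33 = (0.90)(0.75) − (-0.20)(-0.30) = 0.6150
det(I−A) = Σ_j (I−A)_1j·C_1j = (0.90)(0.4575) + (-0.20)(0.2650) + (-0.15)(0.3075) = 0.312625
adj(I−A) = Cᵀ =
  [ 0.4575   0.1525   0.1525]
  [ 0.2650   0.5325   0.2250]
  [ 0.3075   0.2050   0.6150]
(I − A)⁻¹ = adj(I−A) / det(I−A) ≈
  [   1.4634     0.4878     0.4878]
  [   0.8477     1.7033     0.7197]
  [   0.9836     0.6557     1.9672]
x = (I − A)⁻¹ d = adj(I−A)·d / det(I−A), with det(I−A) = 0.312625:
  x_1 = (0.4575·1000 + 0.1525·500 + 0.1525·275) / 0.312625 = 575.6875 / 0.312625 ≈ 1841.46
  x_2 = (0.2650·1000 + 0.5325·500 + 0.2250·275) / 0.312625 = 593.125 / 0.312625 ≈ 1897.24
  x_3 = (0.3075·1000 + 0.2050·500 + 0.6150·275) / 0.312625 = 579.125 / 0.312625 ≈ 1852.46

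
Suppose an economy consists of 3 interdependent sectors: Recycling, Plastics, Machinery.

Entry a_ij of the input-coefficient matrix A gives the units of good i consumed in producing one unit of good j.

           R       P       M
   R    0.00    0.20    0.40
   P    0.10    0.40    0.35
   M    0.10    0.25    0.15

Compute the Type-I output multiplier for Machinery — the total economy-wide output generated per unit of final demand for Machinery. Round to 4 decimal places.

m_M = 3.5117

I − A =
  [   1.00    -0.20    -0.40]
  [  -0.10     0.60    -0.35]
  [  -0.10    -0.25     0.85]
Cofactors of I−A, C_ij = (−1)^(i+j)·(minor ij) (rows/columns in the sector order above):
  C_11 = (0.60)(0.85) − (-0.35)(-0.25) = 0.4225
  C_12 = −[(-0.10)(0.85) − (-0.35)(-0.10)] = 0.1200
  C_13 = (-0.10)(-0.25) − (0.60)(-0.10) = 0.0850
  C_21 = −[(-0.20)(0.85) − (-0.40)(-0.25)] = 0.2700
  C_22 = (1.00)(0.85) − (-0.40)(-0.10) = 0.8100
  C_23 = −[(1.00)(-0.25) − (-0.20)(-0.10)] = 0.2700
  C_31 = (-0.20)(-0.35) − (-0.40)(0.60) = 0.3100
  C_32 = −[(1.00)(-0.35) − (-0.40)(-0.10)] = 0.3900
  C_33 = (1.00)(0.60) − (-0.20)(-0.10) = 0.5800
det(I−A) = Σ_j (I−A)_1j·C_1j = (1.00)(0.4225) + (-0.20)(0.1200) + (-0.40)(0.0850) = 0.3645
adj(I−A) = Cᵀ =
  [ 0.4225   0.2700   0.3100]
  [ 0.1200   0.8100   0.3900]
  [ 0.0850   0.2700   0.5800]
(I − A)⁻¹ = adj(I−A) / det(I−A) ≈
  [   1.15912     0.74074     0.85048]
  [   0.32922     2.22222     1.06996]
  [   0.23320     0.74074     1.59122]
The output multiplier for sector j is the column-j sum of the Leontief inverse (I − A)⁻¹ = adj(I−A) / det(I−A).
Column M of adj(I−A): (0.3100, 0.3900, 0.5800); det(I−A) = 0.3645.
m_M = (0.3100 + 0.3900 + 0.5800) / 0.3645 = 1.28 / 0.3645 ≈ 3.5117.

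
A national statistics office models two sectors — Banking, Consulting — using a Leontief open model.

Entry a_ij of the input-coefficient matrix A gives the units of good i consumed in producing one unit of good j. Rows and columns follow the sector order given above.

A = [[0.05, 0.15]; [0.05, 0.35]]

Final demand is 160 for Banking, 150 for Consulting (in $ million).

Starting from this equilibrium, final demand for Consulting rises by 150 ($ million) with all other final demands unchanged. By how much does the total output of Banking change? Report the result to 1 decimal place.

Δx_1 = 36.9

I − A =
  [   0.95    -0.15]
  [  -0.05     0.65]
det(I−A) = (0.95)(0.65) − (-0.15)(-0.05) = 0.6100
adj(I−A) = [[0.65, 0.15], [0.05, 0.95]]
(I − A)⁻¹ = adj(I−A) / det(I−A) ≈
  [   1.0656     0.2459]
  [   0.0820     1.5574]
Δx = (I − A)⁻¹ Δd with Δd having +150 in the Consulting component and 0 elsewhere.
So Δx_1 = L_12 · (+150), where L_12 = adj(I−A)_12 / det(I−A) = 0.15 / 0.6100.
Δx_1 = 0.15 × (+150) / 0.6100 = 22.50 / 0.6100 ≈ 36.9.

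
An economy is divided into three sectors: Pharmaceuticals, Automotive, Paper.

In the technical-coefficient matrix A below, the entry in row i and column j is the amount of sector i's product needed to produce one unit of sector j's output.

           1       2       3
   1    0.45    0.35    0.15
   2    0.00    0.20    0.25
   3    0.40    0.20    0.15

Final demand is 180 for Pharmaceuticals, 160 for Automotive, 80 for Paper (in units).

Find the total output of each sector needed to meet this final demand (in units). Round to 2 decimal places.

I − A =
  [   0.55    -0.35    -0.15]
  [   0.00     0.80    -0.25]
  [  -0.40    -0.20     0.85]
Cofactors of I−A, C_ij = (−1)^(i+j)·(minor ij) (rows/columns in the sector order above):
  C_11 = (0.80)(0.85) − (-0.25)(-0.20) = 0.6300
  C_12 = −[(0.00)(0.85) − (-0.25)(-0.40)] = 0.1000
  C_13 = (0.00)(-0.20) − (0.80)(-0.40) = 0.3200
  C_21 = −[(-0.35)(0.85) − (-0.15)(-0.20)] = 0.3275
  C_22 = (0.55)(0.85) − (-0.15)(-0.40) = 0.4075
  C_23 = −[(0.55)(-0.20) − (-0.35)(-0.40)] = 0.2500
  C_31 = (-0.35)(-0.25) − (-0.15)(0.80) = 0.2075
  C_32 = −[(0.55)(-0.25) − (-0.15)(0.00)] = 0.1375
  C_33 = (0.55)(0.80) − (-0.35)(0.00) = 0.4400
det(I−A) = Σ_j (I−A)_1j·C_1j = (0.55)(0.6300) + (-0.35)(0.1000) + (-0.15)(0.3200) = 0.2635
adj(I−A) = Cᵀ =
  [ 0.6300   0.3275   0.2075]
  [ 0.1000   0.4075   0.1375]
  [ 0.3200   0.2500   0.4400]
(I − A)⁻¹ = adj(I−A) / det(I−A) ≈
  [   2.3909     1.2429     0.7875]
  [   0.3795     1.5465     0.5218]
  [   1.2144     0.9488     1.6698]
x = (I − A)⁻¹ d = adj(I−A)·d / det(I−A), with det(I−A) = 0.2635:
  x_1 = (0.6300·180 + 0.3275·160 + 0.2075·80) / 0.2635 = 182.40 / 0.2635 ≈ 692.22
  x_2 = (0.1000·180 + 0.4075·160 + 0.1375·80) / 0.2635 = 94.20 / 0.2635 ≈ 357.50
  x_3 = (0.3200·180 + 0.2500·160 + 0.4400·80) / 0.2635 = 132.80 / 0.2635 ≈ 503.98

x_1 = 692.22, x_2 = 357.50, x_3 = 503.98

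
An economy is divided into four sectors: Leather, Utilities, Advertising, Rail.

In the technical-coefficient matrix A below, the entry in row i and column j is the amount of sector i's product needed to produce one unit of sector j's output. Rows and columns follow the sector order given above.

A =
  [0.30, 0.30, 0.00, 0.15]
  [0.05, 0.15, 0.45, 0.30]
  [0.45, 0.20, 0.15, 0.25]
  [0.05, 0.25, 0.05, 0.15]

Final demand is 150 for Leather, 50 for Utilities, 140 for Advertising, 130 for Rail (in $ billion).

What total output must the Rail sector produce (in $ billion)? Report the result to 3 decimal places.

x_4 = 415.548

I − A =
  [   0.70    -0.30     0.00    -0.15]
  [  -0.05     0.85    -0.45    -0.30]
  [  -0.45    -0.20     0.85    -0.25]
  [  -0.05    -0.25    -0.05     0.85]
Compute the cofactors C_ij = (−1)^(i+j)·(3×3 minor ij) of I−A; the adjugate is their transpose:
adj(I−A) = Cᵀ =
  [ 0.432125   0.246375   0.142500   0.205125]
  [ 0.232750   0.487250   0.275250   0.294000]
  [ 0.316625   0.296625   0.427750   0.286375]
  [ 0.112500   0.175250   0.114500   0.369250]
det(I−A) = Σ_j (I−A)_1j·C_1j = (0.70)(0.432125) + (-0.30)(0.232750) + (0.00)(0.316625) + (-0.15)(0.112500) = 0.2157875
(I − A)⁻¹ = adj(I−A) / det(I−A) ≈
  [   2.0025     1.1417     0.6604     0.9506]
  [   1.0786     2.2580     1.2756     1.3625]
  [   1.4673     1.3746     1.9823     1.3271]
  [   0.5213     0.8121     0.5306     1.7112]
x = (I − A)⁻¹ d = adj(I−A)·d / det(I−A), with det(I−A) = 0.2157875:
  x_1 = (0.432125·150 + 0.246375·50 + 0.142500·140 + 0.205125·130) / 0.2157875 = 123.75375 / 0.2157875 ≈ 573.498
  x_2 = (0.232750·150 + 0.487250·50 + 0.275250·140 + 0.294000·130) / 0.2157875 = 136.03 / 0.2157875 ≈ 630.389
  x_3 = (0.316625·150 + 0.296625·50 + 0.427750·140 + 0.286375·130) / 0.2157875 = 159.43875 / 0.2157875 ≈ 738.869
  x_4 = (0.112500·150 + 0.175250·50 + 0.114500·140 + 0.369250·130) / 0.2157875 = 89.67 / 0.2157875 ≈ 415.548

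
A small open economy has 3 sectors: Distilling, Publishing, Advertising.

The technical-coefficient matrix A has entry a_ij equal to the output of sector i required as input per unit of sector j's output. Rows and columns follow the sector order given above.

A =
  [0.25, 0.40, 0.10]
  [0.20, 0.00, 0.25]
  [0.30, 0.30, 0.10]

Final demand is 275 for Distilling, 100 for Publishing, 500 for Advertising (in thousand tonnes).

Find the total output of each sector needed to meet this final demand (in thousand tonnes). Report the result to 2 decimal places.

x_1 = 761.05, x_2 = 495.84, x_3 = 974.52

I − A =
  [   0.75    -0.40    -0.10]
  [  -0.20     1.00    -0.25]
  [  -0.30    -0.30     0.90]
Cofactors of I−A, C_ij = (−1)^(i+j)·(minor ij) (rows/columns in the sector order above):
  C_11 = (1.00)(0.90) − (-0.25)(-0.30) = 0.8250
  C_12 = −[(-0.20)(0.90) − (-0.25)(-0.30)] = 0.2550
  C_13 = (-0.20)(-0.30) − (1.00)(-0.30) = 0.3600
  C_21 = −[(-0.40)(0.90) − (-0.10)(-0.30)] = 0.3900
  C_22 = (0.75)(0.90) − (-0.10)(-0.30) = 0.6450
  C_23 = −[(0.75)(-0.30) − (-0.40)(-0.30)] = 0.3450
  C_31 = (-0.40)(-0.25) − (-0.10)(1.00) = 0.2000
  C_32 = −[(0.75)(-0.25) − (-0.10)(-0.20)] = 0.2075
  C_33 = (0.75)(1.00) − (-0.40)(-0.20) = 0.6700
det(I−A) = Σ_j (I−A)_1j·C_1j = (0.75)(0.8250) + (-0.40)(0.2550) + (-0.10)(0.3600) = 0.48075
adj(I−A) = Cᵀ =
  [ 0.8250   0.3900   0.2000]
  [ 0.2550   0.6450   0.2075]
  [ 0.3600   0.3450   0.6700]
(I − A)⁻¹ = adj(I−A) / det(I−A) ≈
  [   1.7161     0.8112     0.4160]
  [   0.5304     1.3417     0.4316]
  [   0.7488     0.7176     1.3937]
x = (I − A)⁻¹ d = adj(I−A)·d / det(I−A), with det(I−A) = 0.48075:
  x_1 = (0.8250·275 + 0.3900·100 + 0.2000·500) / 0.48075 = 365.875 / 0.48075 ≈ 761.05
  x_2 = (0.2550·275 + 0.6450·100 + 0.2075·500) / 0.48075 = 238.375 / 0.48075 ≈ 495.84
  x_3 = (0.3600·275 + 0.3450·100 + 0.6700·500) / 0.48075 = 468.50 / 0.48075 ≈ 974.52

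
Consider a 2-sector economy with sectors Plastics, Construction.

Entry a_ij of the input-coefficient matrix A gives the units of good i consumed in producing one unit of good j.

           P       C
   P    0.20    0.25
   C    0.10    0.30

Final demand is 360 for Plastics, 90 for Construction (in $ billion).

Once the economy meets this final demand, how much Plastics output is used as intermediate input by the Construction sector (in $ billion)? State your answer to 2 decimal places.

z_PC = 50.47

I − A =
  [   0.80    -0.25]
  [  -0.10     0.70]
det(I−A) = (0.80)(0.70) − (-0.25)(-0.10) = 0.5350
adj(I−A) = [[0.70, 0.25], [0.10, 0.80]]
(I − A)⁻¹ = adj(I−A) / det(I−A) ≈
  [   1.3084     0.4673]
  [   0.1869     1.4953]
First solve x = (I − A)⁻¹ d = adj(I−A)·d / det(I−A); in particular x_C = (0.10·360 + 0.80·90) / 0.5350 = 108.00 / 0.5350 ≈ 201.8692.
Intermediate flow from P to C: z_PC = a_PC · x_C = 0.25 × 108.00 / 0.5350 = 27.00 / 0.5350 ≈ 50.47.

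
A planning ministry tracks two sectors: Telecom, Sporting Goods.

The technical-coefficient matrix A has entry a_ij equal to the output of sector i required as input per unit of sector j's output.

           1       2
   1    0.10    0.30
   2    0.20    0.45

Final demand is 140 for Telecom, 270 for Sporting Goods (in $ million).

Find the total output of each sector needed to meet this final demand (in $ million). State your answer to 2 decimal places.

I − A =
  [   0.90    -0.30]
  [  -0.20     0.55]
det(I−A) = (0.90)(0.55) − (-0.30)(-0.20) = 0.4350
adj(I−A) = [[0.55, 0.30], [0.20, 0.90]]
(I − A)⁻¹ = adj(I−A) / det(I−A) ≈
  [   1.2644     0.6897]
  [   0.4598     2.0690]
x = (I − A)⁻¹ d = adj(I−A)·d / det(I−A), with det(I−A) = 0.4350:
  x_1 = (0.55·140 + 0.30·270) / 0.4350 = 158.00 / 0.4350 ≈ 363.22
  x_2 = (0.20·140 + 0.90·270) / 0.4350 = 271.00 / 0.4350 ≈ 622.99

x_1 = 363.22, x_2 = 622.99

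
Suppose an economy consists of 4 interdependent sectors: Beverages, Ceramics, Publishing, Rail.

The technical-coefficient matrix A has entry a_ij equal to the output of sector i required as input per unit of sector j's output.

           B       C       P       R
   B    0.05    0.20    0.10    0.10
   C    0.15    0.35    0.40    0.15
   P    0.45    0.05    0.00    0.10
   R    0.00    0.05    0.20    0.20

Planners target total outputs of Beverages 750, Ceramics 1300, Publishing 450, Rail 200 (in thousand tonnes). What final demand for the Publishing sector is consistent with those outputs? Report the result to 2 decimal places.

I − A =
  [   0.95    -0.20    -0.10    -0.10]
  [  -0.15     0.65    -0.40    -0.15]
  [  -0.45    -0.05     1.00    -0.10]
  [   0.00    -0.05    -0.20     0.80]
d = (I − A) x:
  d_B = (+0.95)·750 + (-0.20)·1300 + (-0.10)·450 + (-0.10)·200 = 387.50
  d_C = (-0.15)·750 + (+0.65)·1300 + (-0.40)·450 + (-0.15)·200 = 522.50
  d_P = (-0.45)·750 + (-0.05)·1300 + (+1.00)·450 + (-0.10)·200 = 27.50
  d_R = (+0.00)·750 + (-0.05)·1300 + (-0.20)·450 + (+0.80)·200 = 5.00

d_P = 27.50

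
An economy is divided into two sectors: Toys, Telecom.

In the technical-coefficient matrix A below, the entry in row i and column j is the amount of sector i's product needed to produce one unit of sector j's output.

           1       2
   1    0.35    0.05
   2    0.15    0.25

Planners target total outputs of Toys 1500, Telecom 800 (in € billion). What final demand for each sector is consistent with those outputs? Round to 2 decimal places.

d_1 = 935.00, d_2 = 375.00

I − A =
  [   0.65    -0.05]
  [  -0.15     0.75]
d = (I − A) x:
  d_1 = (+0.65)·1500 + (-0.05)·800 = 935.00
  d_2 = (-0.15)·1500 + (+0.75)·800 = 375.00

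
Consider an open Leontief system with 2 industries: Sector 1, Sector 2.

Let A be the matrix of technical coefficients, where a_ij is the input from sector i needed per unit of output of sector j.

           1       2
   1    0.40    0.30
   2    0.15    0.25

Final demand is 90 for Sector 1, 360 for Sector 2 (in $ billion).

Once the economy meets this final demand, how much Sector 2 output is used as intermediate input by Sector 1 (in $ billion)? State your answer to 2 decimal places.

z_21 = 65.00

I − A =
  [   0.60    -0.30]
  [  -0.15     0.75]
det(I−A) = (0.60)(0.75) − (-0.30)(-0.15) = 0.4050
adj(I−A) = [[0.75, 0.30], [0.15, 0.60]]
(I − A)⁻¹ = adj(I−A) / det(I−A) ≈
  [   1.8519     0.7407]
  [   0.3704     1.4815]
First solve x = (I − A)⁻¹ d = adj(I−A)·d / det(I−A); in particular x_1 = (0.75·90 + 0.30·360) / 0.4050 = 175.50 / 0.4050 ≈ 433.3333.
Intermediate flow from 2 to 1: z_21 = a_21 · x_1 = 0.15 × 175.50 / 0.4050 = 26.325 / 0.4050 = 65.00.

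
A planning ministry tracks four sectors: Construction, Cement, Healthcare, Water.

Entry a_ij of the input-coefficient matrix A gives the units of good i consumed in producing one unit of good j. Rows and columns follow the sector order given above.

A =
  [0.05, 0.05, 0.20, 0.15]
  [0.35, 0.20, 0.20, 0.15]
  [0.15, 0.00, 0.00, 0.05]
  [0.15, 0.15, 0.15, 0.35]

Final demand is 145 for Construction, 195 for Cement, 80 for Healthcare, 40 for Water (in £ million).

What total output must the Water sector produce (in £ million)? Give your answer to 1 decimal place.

I − A =
  [   0.95    -0.05    -0.20    -0.15]
  [  -0.35     0.80    -0.20    -0.15]
  [  -0.15     0.00     1.00    -0.05]
  [  -0.15    -0.15    -0.15     0.65]
Compute the cofactors C_ij = (−1)^(i+j)·(3×3 minor ij) of I−A; the adjugate is their transpose:
adj(I−A) = Cᵀ =
  [ 0.490000   0.056125   0.129625   0.136000]
  [ 0.271750   0.563500   0.198250   0.208000]
  [ 0.083250   0.015750   0.434250   0.056250]
  [ 0.195000   0.146625   0.175875   0.717000]
det(I−A) = Σ_j (I−A)_1j·C_1j = (0.95)(0.490000) + (-0.05)(0.271750) + (-0.20)(0.083250) + (-0.15)(0.195000) = 0.4060125
(I − A)⁻¹ = adj(I−A) / det(I−A) ≈
  [   1.2069     0.1382     0.3193     0.3350]
  [   0.6693     1.3879     0.4883     0.5123]
  [   0.2050     0.0388     1.0695     0.1385]
  [   0.4803     0.3611     0.4332     1.7660]
x = (I − A)⁻¹ d = adj(I−A)·d / det(I−A), with det(I−A) = 0.4060125:
  x_1 = (0.490000·145 + 0.056125·195 + 0.129625·80 + 0.136000·40) / 0.4060125 = 97.804375 / 0.4060125 ≈ 240.9
  x_2 = (0.271750·145 + 0.563500·195 + 0.198250·80 + 0.208000·40) / 0.4060125 = 173.46625 / 0.4060125 ≈ 427.2
  x_3 = (0.083250·145 + 0.015750·195 + 0.434250·80 + 0.056250·40) / 0.4060125 = 52.1325 / 0.4060125 ≈ 128.4
  x_4 = (0.195000·145 + 0.146625·195 + 0.175875·80 + 0.717000·40) / 0.4060125 = 99.616875 / 0.4060125 ≈ 245.4

x_4 = 245.4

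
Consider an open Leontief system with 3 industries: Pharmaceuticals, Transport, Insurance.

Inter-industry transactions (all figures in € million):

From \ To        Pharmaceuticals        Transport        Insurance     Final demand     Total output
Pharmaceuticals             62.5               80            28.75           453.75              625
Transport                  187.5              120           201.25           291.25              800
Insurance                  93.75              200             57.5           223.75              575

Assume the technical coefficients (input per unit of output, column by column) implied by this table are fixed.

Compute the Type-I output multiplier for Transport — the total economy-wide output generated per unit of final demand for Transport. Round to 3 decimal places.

m_T = 2.018

Technical coefficients a_ij = z_ij / X_j:
  a_PP = 62.5/625 = 0.10, a_TP = 187.5/625 = 0.30, a_IP = 93.75/625 = 0.15
  a_PT = 80/800 = 0.10, a_TT = 120/800 = 0.15, a_IT = 200/800 = 0.25
  a_PI = 28.75/575 = 0.05, a_TI = 201.25/575 = 0.35, a_II = 57.5/575 = 0.10
I − A =
  [   0.90    -0.10    -0.05]
  [  -0.30     0.85    -0.35]
  [  -0.15    -0.25     0.90]
Cofactors of I−A, C_ij = (−1)^(i+j)·(minor ij) (rows/columns in the sector order above):
  C_11 = (0.85)(0.90) − (-0.35)(-0.25) = 0.6775
  C_12 = −[(-0.30)(0.90) − (-0.35)(-0.15)] = 0.3225
  C_13 = (-0.30)(-0.25) − (0.85)(-0.15) = 0.2025
  C_21 = −[(-0.10)(0.90) − (-0.05)(-0.25)] = 0.1025
  C_22 = (0.90)(0.90) − (-0.05)(-0.15) = 0.8025
  C_23 = −[(0.90)(-0.25) − (-0.10)(-0.15)] = 0.2400
  C_31 = (-0.10)(-0.35) − (-0.05)(0.85) = 0.0775
  C_32 = −[(0.90)(-0.35) − (-0.05)(-0.30)] = 0.3300
  C_33 = (0.90)(0.85) − (-0.10)(-0.30) = 0.7350
det(I−A) = Σ_j (I−A)_1j·C_1j = (0.90)(0.6775) + (-0.10)(0.3225) + (-0.05)(0.2025) = 0.567375
adj(I−A) = Cᵀ =
  [ 0.6775   0.1025   0.0775]
  [ 0.3225   0.8025   0.3300]
  [ 0.2025   0.2400   0.7350]
(I − A)⁻¹ = adj(I−A) / det(I−A) ≈
  [   1.1941     0.1807     0.1366]
  [   0.5684     1.4144     0.5816]
  [   0.3569     0.4230     1.2954]
The output multiplier for sector j is the column-j sum of the Leontief inverse (I − A)⁻¹ = adj(I−A) / det(I−A).
Column T of adj(I−A): (0.1025, 0.8025, 0.2400); det(I−A) = 0.567375.
m_T = (0.1025 + 0.8025 + 0.2400) / 0.567375 = 1.145 / 0.567375 ≈ 2.018.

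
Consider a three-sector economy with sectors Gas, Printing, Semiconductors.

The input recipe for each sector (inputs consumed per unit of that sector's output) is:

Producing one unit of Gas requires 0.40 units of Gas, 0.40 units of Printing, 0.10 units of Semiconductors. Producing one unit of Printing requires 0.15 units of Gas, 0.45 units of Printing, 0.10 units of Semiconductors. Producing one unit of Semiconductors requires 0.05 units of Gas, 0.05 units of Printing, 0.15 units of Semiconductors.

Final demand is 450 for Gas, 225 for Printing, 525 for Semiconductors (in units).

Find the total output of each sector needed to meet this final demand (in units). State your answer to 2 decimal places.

I − A =
  [   0.60    -0.15    -0.05]
  [  -0.40     0.55    -0.05]
  [  -0.10    -0.10     0.85]
Cofactors of I−A, C_ij = (−1)^(i+j)·(minor ij) (rows/columns in the sector order above):
  C_11 = (0.55)(0.85) − (-0.05)(-0.10) = 0.4625
  C_12 = −[(-0.40)(0.85) − (-0.05)(-0.10)] = 0.3450
  C_13 = (-0.40)(-0.10) − (0.55)(-0.10) = 0.0950
  C_21 = −[(-0.15)(0.85) − (-0.05)(-0.10)] = 0.1325
  C_22 = (0.60)(0.85) − (-0.05)(-0.10) = 0.5050
  C_23 = −[(0.60)(-0.10) − (-0.15)(-0.10)] = 0.0750
  C_31 = (-0.15)(-0.05) − (-0.05)(0.55) = 0.0350
  C_32 = −[(0.60)(-0.05) − (-0.05)(-0.40)] = 0.0500
  C_33 = (0.60)(0.55) − (-0.15)(-0.40) = 0.2700
det(I−A) = Σ_j (I−A)_1j·C_1j = (0.60)(0.4625) + (-0.15)(0.3450) + (-0.05)(0.0950) = 0.2210
adj(I−A) = Cᵀ =
  [ 0.4625   0.1325   0.0350]
  [ 0.3450   0.5050   0.0500]
  [ 0.0950   0.0750   0.2700]
(I − A)⁻¹ = adj(I−A) / det(I−A) ≈
  [   2.0928     0.5995     0.1584]
  [   1.5611     2.2851     0.2262]
  [   0.4299     0.3394     1.2217]
x = (I − A)⁻¹ d = adj(I−A)·d / det(I−A), with det(I−A) = 0.2210:
  x_G = (0.4625·450 + 0.1325·225 + 0.0350·525) / 0.2210 = 256.3125 / 0.2210 ≈ 1159.79
  x_P = (0.3450·450 + 0.5050·225 + 0.0500·525) / 0.2210 = 295.125 / 0.2210 ≈ 1335.41
  x_S = (0.0950·450 + 0.0750·225 + 0.2700·525) / 0.2210 = 201.375 / 0.2210 ≈ 911.20

x_G = 1159.79, x_P = 1335.41, x_S = 911.20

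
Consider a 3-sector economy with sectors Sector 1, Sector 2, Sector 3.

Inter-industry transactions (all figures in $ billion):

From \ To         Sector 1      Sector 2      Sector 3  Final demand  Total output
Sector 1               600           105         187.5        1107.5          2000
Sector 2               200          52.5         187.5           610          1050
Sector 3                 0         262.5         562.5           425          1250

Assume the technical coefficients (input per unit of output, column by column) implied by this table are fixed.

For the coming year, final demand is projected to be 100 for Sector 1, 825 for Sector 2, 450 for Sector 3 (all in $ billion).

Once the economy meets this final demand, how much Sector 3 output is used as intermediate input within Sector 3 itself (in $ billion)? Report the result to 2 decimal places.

Technical coefficients a_ij = z_ij / X_j:
  a_11 = 600/2000 = 0.30, a_21 = 200/2000 = 0.10, a_31 = 0/2000 = 0.00
  a_12 = 105/1050 = 0.10, a_22 = 52.5/1050 = 0.05, a_32 = 262.5/1050 = 0.25
  a_13 = 187.5/1250 = 0.15, a_23 = 187.5/1250 = 0.15, a_33 = 562.5/1250 = 0.45
I − A =
  [   0.70    -0.10    -0.15]
  [  -0.10     0.95    -0.15]
  [   0.00    -0.25     0.55]
Cofactors of I−A, C_ij = (−1)^(i+j)·(minor ij) (rows/columns in the sector order above):
  C_11 = (0.95)(0.55) − (-0.15)(-0.25) = 0.4850
  C_12 = −[(-0.10)(0.55) − (-0.15)(0.00)] = 0.0550
  C_13 = (-0.10)(-0.25) − (0.95)(0.00) = 0.0250
  C_21 = −[(-0.10)(0.55) − (-0.15)(-0.25)] = 0.0925
  C_22 = (0.70)(0.55) − (-0.15)(0.00) = 0.3850
  C_23 = −[(0.70)(-0.25) − (-0.10)(0.00)] = 0.1750
  C_31 = (-0.10)(-0.15) − (-0.15)(0.95) = 0.1575
  C_32 = −[(0.70)(-0.15) − (-0.15)(-0.10)] = 0.1200
  C_33 = (0.70)(0.95) − (-0.10)(-0.10) = 0.6550
det(I−A) = Σ_j (I−A)_1j·C_1j = (0.70)(0.4850) + (-0.10)(0.0550) + (-0.15)(0.0250) = 0.33025
adj(I−A) = Cᵀ =
  [ 0.4850   0.0925   0.1575]
  [ 0.0550   0.3850   0.1200]
  [ 0.0250   0.1750   0.6550]
(I − A)⁻¹ = adj(I−A) / det(I−A) ≈
  [   1.4686     0.2801     0.4769]
  [   0.1665     1.1658     0.3634]
  [   0.0757     0.5299     1.9833]
First solve x = (I − A)⁻¹ d = adj(I−A)·d / det(I−A); in particular x_3 = (0.0250·100 + 0.1750·825 + 0.6550·450) / 0.33025 = 441.625 / 0.33025 ≈ 1337.2445.
Intermediate flow from 3 to 3: z_33 = a_33 · x_3 = 0.45 × 441.625 / 0.33025 = 198.73125 / 0.33025 ≈ 601.76.

z_33 = 601.76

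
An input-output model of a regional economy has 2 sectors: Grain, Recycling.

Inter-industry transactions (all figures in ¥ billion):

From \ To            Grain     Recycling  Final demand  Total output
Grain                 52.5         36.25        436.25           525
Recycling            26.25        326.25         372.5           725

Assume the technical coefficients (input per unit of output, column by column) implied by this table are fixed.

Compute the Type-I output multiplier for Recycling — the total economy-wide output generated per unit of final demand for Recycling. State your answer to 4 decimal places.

Technical coefficients a_ij = z_ij / X_j:
  a_GG = 52.5/525 = 0.10, a_RG = 26.25/525 = 0.05
  a_GR = 36.25/725 = 0.05, a_RR = 326.25/725 = 0.45
I − A =
  [   0.90    -0.05]
  [  -0.05     0.55]
det(I−A) = (0.90)(0.55) − (-0.05)(-0.05) = 0.4925
adj(I−A) = [[0.55, 0.05], [0.05, 0.90]]
(I − A)⁻¹ = adj(I−A) / det(I−A) ≈
  [   1.11675     0.10152]
  [   0.10152     1.82741]
The output multiplier for sector j is the column-j sum of the Leontief inverse (I − A)⁻¹ = adj(I−A) / det(I−A).
Column R of adj(I−A): (0.05, 0.90); det(I−A) = 0.4925.
m_R = (0.05 + 0.90) / 0.4925 = 0.95 / 0.4925 ≈ 1.9289.

m_R = 1.9289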